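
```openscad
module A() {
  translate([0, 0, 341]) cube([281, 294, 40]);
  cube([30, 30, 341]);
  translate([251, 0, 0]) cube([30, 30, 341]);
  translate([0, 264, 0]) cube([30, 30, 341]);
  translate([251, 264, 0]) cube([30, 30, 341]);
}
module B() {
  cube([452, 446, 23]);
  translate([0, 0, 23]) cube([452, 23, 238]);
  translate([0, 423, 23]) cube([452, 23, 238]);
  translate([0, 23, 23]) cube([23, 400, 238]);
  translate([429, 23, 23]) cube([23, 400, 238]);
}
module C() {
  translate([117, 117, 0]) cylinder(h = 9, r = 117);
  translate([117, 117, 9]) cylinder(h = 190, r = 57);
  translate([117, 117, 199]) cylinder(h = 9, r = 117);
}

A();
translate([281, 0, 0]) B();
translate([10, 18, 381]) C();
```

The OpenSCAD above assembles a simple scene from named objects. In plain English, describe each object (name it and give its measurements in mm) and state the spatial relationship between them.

A is a simple wooden stool: a rectangular seat 281 mm (x) by 294 mm (y), 40 mm thick, top face at z = 381 mm, on four square legs, each 30×30 mm in cross-section. The legs rest on z = 0, each flush with a corner of the seat.

B is an open storage box with external size 452×446×261 mm and wall thickness 23 mm (the base is also 23 mm thick). The base covers the whole footprint; the four walls stand on the base, with the y-facing walls full-width and the x-facing walls fitting between their inner faces.

C is a spool: two coaxial disc flanges of radius 117 mm and thickness 9 mm, joined by a core cylinder of radius 57 mm and height 190 mm. The lower flange rests on z = 0 and the three cylinders share a vertical axis.

The open box is against the stool's +x side, with their −y faces flush. The spool is on top of the stool.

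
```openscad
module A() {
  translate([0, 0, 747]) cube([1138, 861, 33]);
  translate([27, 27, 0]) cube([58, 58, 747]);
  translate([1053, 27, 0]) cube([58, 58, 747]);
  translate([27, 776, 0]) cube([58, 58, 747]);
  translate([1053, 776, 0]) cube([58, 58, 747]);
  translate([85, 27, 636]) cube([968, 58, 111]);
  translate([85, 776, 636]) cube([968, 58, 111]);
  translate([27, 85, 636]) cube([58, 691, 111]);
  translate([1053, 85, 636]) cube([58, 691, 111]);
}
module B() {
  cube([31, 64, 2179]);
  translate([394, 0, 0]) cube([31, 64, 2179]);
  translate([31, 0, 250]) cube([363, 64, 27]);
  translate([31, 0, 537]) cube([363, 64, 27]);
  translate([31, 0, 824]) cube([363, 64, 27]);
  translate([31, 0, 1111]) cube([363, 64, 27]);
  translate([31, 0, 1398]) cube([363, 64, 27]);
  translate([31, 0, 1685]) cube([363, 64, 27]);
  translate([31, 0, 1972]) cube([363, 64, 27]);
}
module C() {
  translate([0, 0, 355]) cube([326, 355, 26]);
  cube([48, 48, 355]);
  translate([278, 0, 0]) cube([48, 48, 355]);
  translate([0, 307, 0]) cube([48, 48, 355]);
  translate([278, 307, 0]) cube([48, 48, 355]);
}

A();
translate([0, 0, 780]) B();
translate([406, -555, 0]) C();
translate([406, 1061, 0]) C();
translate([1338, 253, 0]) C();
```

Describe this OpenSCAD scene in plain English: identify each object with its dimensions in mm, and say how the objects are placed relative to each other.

A is a table: top 1138 mm (x) × 861 mm (y), 33 mm thick, upper face at z = 780 mm, on four 58×58 mm square legs, each inset 27 mm from the nearest pair of top edges, running from z = 0 to the bottom of the top. Four apron rails, 58 mm thick and 111 mm tall, run between adjacent legs with their top edges flush with the underside of the top and their outer faces flush with the legs' outer faces.

B is a straight ladder. Two 31×64 mm vertical rails, 2179 mm tall, stand 425 mm apart (outside-to-outside) with their front faces coplanar on the −y side. 7 rungs, each 64 mm deep and 27 mm tall, span between the inner faces of the rails, front faces flush with the rails. The lowest rung's underside is at z = 250 mm and rungs are spaced 287 mm apart (underside to underside).

C is a four-legged stool. The seat is a 326×355×26 mm slab whose top surface is at z = 381 mm; four square legs, each 48×48 mm in cross-section, run from the floor (z = 0) to the underside of the seat, each flush with a corner of the seat.

The ladder is on top of the table. Three stools sit around the table at the −y, +y, +x sides.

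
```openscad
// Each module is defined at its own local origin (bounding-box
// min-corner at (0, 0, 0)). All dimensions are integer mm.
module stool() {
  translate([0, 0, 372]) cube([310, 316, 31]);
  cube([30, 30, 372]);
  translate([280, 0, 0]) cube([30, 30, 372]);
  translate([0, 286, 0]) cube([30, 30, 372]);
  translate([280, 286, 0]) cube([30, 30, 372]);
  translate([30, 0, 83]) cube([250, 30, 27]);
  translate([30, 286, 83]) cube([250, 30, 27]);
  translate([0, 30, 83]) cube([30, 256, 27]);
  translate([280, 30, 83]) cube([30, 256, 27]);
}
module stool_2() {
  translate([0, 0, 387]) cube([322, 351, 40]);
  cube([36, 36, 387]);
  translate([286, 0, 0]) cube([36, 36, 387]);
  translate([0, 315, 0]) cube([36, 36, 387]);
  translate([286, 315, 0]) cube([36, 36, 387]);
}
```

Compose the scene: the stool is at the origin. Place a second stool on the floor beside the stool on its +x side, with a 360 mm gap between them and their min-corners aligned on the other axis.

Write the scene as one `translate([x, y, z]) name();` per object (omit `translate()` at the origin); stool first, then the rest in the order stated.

stool();
translate([670, 0, 0]) stool_2();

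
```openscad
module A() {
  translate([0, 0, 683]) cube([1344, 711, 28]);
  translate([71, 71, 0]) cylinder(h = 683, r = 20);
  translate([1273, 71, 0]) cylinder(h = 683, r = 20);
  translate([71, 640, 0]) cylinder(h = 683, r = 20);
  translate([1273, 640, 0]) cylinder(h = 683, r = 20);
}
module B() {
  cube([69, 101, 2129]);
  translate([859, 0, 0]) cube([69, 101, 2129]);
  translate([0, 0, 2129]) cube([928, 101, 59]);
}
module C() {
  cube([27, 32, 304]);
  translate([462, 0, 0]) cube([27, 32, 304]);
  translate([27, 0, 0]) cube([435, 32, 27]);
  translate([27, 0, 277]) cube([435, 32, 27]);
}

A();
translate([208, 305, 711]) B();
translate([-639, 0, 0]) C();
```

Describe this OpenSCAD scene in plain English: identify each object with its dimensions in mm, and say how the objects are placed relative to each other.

A is a table with a 1344×711 mm rectangular top, 28 mm thick, top surface at z = 711 mm, supported by four round legs of 40 mm diameter, each leg's bounding box inset 51 mm from the nearest pair of top edges, running from the floor.

B is a door frame. The clear opening is 790 mm wide and 2129 mm high. Two 69 mm wide jambs, 101 mm deep, stand either side of the opening from the floor to the top of the opening. A 59 mm thick head sits across the top of both jambs, spanning the full outside width of the frame.

C is a picture frame with a 435×250 mm rectangular opening (x by z) and a uniform 27 mm border on every side. Frame depth is 32 mm along y. It is built from two vertical stiles running the full outside height and two horizontal rails spanning the gap between the stiles.

The door frame is on top of the table, centred. The picture frame is on the floor beside the table on its −x side.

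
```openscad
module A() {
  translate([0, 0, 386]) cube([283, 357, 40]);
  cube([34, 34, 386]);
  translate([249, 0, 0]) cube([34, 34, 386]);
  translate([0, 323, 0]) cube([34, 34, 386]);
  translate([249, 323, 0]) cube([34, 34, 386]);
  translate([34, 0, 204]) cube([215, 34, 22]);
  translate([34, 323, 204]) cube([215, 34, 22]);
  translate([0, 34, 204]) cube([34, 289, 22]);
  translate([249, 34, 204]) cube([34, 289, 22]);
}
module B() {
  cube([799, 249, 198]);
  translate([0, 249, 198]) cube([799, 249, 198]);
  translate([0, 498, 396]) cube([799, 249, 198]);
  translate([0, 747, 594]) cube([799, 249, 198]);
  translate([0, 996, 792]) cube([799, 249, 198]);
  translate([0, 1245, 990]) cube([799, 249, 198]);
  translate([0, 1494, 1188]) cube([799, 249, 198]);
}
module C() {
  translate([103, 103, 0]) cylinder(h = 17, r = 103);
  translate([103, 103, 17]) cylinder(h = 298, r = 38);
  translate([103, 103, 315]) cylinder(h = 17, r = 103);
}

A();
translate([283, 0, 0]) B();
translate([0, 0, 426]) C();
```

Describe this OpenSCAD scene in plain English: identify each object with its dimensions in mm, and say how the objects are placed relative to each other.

A is a four-legged stool. The seat is 283×357 mm, 40 mm thick, top at z = 426 mm. It stands on four square legs, each 34×34 mm in cross-section, from z = 0 to the seat underside, each flush with a corner of the seat. Four stretchers, 34 mm wide and 22 mm tall, connect adjacent legs with their undersides at z = 204 mm, each running between the inner faces of the legs it joins and aligned with the legs' outer faces on the other axis.

B is a run of 7 identical solid stair steps. Each tread is 799×249 mm and each step block is 198 mm high. Step 1 rests on the floor; step k is offset from step 1 by (k−1)×249 mm in y and (k−1)×198 mm in z.

C is a spool: two coaxial disc flanges of radius 103 mm and thickness 17 mm, joined by a core cylinder of radius 38 mm and height 298 mm. The lower flange rests on z = 0 and the three cylinders share a vertical axis.

The staircase is against the stool's +x side, with their −y faces flush. The spool is on top of the stool.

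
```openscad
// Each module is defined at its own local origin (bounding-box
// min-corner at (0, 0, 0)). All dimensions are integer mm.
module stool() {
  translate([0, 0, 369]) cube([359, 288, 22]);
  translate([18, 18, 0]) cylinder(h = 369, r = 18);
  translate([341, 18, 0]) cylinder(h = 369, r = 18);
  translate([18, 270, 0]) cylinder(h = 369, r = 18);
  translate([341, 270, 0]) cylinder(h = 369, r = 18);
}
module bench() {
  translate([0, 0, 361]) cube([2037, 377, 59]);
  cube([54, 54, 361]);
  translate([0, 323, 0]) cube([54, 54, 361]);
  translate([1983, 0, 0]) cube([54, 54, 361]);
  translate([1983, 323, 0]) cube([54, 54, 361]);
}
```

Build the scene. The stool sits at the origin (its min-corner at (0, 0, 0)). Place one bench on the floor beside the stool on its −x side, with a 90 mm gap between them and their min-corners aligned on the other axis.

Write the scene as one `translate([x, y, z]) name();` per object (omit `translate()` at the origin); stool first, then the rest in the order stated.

stool();
translate([-2127, 0, 0]) bench();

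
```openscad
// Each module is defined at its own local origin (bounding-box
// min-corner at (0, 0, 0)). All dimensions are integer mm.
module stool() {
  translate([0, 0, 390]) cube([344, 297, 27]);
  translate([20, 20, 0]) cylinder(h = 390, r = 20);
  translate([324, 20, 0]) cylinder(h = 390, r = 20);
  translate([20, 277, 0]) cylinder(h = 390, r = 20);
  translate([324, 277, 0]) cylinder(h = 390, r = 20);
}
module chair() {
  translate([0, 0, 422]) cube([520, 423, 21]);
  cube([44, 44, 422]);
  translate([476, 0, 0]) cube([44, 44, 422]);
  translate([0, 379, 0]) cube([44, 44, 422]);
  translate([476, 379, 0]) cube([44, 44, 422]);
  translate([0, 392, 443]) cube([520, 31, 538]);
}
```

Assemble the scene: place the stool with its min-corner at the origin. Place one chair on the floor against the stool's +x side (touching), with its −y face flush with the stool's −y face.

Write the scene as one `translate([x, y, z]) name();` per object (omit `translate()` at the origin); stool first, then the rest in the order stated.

stool();
translate([344, 0, 0]) chair();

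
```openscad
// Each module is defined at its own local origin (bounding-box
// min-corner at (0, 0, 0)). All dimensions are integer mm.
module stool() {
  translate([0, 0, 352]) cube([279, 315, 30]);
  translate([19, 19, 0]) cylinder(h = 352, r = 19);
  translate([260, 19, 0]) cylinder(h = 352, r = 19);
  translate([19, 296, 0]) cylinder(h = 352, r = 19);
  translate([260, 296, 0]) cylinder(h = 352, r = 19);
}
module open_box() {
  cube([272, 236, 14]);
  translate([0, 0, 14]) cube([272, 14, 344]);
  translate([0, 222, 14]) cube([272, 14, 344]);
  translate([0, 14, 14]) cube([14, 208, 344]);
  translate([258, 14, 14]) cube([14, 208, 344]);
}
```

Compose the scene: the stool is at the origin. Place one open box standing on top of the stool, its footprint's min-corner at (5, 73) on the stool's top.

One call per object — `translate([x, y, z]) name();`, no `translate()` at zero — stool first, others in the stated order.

stool();
translate([5, 73, 382]) open_box();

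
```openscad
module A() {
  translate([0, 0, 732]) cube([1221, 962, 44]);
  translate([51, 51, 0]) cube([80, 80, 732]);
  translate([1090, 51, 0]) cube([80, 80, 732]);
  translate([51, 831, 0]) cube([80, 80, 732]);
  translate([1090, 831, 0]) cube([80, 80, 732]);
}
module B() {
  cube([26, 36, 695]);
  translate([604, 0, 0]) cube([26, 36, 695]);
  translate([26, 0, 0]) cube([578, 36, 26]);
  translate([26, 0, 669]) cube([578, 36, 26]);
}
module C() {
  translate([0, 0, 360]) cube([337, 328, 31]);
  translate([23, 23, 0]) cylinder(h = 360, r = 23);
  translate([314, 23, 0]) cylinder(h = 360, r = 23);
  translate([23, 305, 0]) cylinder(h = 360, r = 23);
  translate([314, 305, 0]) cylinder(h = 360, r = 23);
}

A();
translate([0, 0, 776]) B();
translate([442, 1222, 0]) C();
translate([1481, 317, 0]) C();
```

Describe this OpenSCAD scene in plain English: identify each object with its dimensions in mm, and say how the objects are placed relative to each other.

A is a table: top 1221 mm (x) × 962 mm (y), 44 mm thick, upper face at z = 776 mm, on four 80×80 mm square legs, each inset 51 mm from the nearest pair of top edges, running from z = 0 to the bottom of the top.

B is a picture frame with a 578×643 mm rectangular opening (x by z) and a uniform 26 mm border on every side. Frame depth is 36 mm along y. It is built from two vertical stiles running the full outside height and two horizontal rails spanning the gap between the stiles.

C is a four-legged stool. The seat is a 337×328×31 mm slab whose top surface is at z = 391 mm; four round legs, each 46 mm in diameter, run from the floor (z = 0) to the underside of the seat, each leg's axis is inset half a diameter from the nearest pair of seat edges (so the leg's bounding box is flush with the corner).

The picture frame is on top of the table. Two stools sit around the table at the +y, +x sides.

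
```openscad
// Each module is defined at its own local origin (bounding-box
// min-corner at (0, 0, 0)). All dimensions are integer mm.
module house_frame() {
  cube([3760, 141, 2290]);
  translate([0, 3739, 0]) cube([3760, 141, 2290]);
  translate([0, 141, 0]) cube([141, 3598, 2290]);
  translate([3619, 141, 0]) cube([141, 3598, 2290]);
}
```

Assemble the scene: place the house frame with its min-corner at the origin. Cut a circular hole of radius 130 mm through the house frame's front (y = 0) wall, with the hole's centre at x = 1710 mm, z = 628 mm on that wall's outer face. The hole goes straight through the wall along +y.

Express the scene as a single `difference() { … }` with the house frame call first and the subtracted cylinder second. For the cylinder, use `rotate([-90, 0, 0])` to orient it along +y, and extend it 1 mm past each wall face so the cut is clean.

difference() {
  house_frame();
  translate([1710, -1, 628]) rotate([-90, 0, 0]) cylinder(h = 143, r = 130);
}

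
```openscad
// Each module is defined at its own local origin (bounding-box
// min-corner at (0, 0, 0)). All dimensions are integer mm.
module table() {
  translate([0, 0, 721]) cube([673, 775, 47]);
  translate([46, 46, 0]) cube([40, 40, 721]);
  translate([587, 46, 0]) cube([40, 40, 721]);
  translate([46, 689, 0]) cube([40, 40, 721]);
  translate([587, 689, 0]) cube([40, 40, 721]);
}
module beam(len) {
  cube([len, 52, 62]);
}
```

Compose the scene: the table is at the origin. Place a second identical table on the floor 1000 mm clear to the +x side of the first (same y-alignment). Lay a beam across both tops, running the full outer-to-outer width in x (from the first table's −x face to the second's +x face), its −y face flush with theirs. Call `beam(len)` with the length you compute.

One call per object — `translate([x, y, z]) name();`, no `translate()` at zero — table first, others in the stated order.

table();
translate([1673, 0, 0]) table();
translate([0, 0, 768]) beam(2346);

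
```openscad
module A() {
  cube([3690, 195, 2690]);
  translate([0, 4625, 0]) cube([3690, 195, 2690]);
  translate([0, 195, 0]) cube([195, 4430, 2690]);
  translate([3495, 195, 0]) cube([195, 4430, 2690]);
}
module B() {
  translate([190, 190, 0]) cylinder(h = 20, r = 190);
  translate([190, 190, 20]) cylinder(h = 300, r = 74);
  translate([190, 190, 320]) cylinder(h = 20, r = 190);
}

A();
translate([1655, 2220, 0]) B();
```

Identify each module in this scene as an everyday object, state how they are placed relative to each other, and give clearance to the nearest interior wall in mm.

A is a house frame. B is a spool. The spool sits inside the house frame, centred. The clearance to the nearest interior wall is 1460 mm.

Clearances: x = 1460, y = 2025; minimum 1460 mm.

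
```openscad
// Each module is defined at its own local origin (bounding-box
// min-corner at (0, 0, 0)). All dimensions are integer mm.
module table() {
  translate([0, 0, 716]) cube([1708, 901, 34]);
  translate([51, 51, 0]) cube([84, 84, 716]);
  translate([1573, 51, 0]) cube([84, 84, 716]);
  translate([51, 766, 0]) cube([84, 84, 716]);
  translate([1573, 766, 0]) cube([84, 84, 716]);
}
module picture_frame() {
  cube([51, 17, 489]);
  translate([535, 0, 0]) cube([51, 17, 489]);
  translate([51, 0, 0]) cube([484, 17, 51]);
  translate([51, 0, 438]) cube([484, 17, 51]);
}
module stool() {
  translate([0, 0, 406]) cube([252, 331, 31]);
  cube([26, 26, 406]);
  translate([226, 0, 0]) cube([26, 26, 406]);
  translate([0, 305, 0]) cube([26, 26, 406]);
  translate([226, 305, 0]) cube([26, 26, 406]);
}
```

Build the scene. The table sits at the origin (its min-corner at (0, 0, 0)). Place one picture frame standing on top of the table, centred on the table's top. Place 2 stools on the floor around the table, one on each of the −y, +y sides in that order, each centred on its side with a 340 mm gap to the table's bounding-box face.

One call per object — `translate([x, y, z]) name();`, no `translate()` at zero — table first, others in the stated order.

table();
translate([561, 442, 750]) picture_frame();
translate([728, -671, 0]) stool();
translate([728, 1241, 0]) stool();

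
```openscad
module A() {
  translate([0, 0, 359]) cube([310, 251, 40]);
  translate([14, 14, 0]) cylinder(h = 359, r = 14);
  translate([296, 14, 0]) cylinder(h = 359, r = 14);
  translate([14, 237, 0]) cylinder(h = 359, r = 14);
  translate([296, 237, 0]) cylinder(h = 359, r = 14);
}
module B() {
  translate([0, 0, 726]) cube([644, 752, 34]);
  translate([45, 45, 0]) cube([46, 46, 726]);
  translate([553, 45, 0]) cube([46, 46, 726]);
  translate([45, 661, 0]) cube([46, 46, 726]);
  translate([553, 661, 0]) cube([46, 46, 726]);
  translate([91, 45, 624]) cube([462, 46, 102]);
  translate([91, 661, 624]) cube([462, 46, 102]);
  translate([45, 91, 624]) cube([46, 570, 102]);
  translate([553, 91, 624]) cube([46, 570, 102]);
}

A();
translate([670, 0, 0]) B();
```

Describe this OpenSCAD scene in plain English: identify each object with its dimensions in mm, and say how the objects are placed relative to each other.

A is a four-legged stool. The seat is 310×251 mm, 40 mm thick, top at z = 399 mm. It stands on four round legs, each 28 mm in diameter, from z = 0 to the seat underside, each leg's axis is inset half a diameter from the nearest pair of seat edges (so the leg's bounding box is flush with the corner).

B is a rectangular dining table. The top is 644×752×34 mm with its upper surface at z = 760 mm. It stands on four 46×46 mm square legs, each inset 45 mm from the nearest pair of top edges, running from the floor to the underside of the top. Four apron rails, 46 mm thick and 102 mm tall, run between adjacent legs with their top edges flush with the underside of the top and their outer faces flush with the legs' outer faces.

The table is on the floor beside the stool on its +x side.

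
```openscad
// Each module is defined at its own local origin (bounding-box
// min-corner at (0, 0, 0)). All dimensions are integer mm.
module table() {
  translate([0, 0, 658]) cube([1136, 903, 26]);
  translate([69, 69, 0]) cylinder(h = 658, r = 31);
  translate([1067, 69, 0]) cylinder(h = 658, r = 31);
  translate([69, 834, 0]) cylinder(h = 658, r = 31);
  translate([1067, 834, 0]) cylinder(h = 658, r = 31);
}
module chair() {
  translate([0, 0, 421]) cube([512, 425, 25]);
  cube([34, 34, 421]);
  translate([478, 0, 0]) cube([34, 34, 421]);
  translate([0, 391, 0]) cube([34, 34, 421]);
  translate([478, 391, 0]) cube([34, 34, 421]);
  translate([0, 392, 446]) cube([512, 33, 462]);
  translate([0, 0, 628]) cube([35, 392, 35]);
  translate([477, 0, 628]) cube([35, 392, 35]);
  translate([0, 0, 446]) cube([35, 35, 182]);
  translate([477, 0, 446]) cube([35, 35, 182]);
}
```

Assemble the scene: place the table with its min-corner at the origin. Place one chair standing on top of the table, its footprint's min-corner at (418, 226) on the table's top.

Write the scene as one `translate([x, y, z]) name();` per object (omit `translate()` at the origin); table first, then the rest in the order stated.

table();
translate([418, 226, 684]) chair();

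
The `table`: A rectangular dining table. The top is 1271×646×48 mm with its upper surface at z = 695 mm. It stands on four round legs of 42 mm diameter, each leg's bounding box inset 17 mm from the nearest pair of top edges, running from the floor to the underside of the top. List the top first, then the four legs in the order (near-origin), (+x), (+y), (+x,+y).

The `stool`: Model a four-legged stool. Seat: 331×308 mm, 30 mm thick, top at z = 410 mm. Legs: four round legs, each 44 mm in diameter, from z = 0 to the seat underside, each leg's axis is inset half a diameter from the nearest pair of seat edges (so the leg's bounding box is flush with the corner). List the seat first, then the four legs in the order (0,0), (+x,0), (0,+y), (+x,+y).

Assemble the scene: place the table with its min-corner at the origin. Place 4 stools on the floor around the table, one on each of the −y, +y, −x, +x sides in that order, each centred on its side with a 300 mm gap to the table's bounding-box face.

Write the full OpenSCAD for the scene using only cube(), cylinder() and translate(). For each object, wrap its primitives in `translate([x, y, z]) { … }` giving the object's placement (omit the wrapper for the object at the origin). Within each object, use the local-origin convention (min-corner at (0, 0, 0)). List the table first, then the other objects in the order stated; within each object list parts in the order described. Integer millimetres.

translate([0, 0, 647]) cube([1271, 646, 48]);
translate([38, 38, 0]) cylinder(h = 647, r = 21);
translate([1233, 38, 0]) cylinder(h = 647, r = 21);
translate([38, 608, 0]) cylinder(h = 647, r = 21);
translate([1233, 608, 0]) cylinder(h = 647, r = 21);
translate([470, -608, 0]) {
  translate([0, 0, 380]) cube([331, 308, 30]);
  translate([22, 22, 0]) cylinder(h = 380, r = 22);
  translate([309, 22, 0]) cylinder(h = 380, r = 22);
  translate([22, 286, 0]) cylinder(h = 380, r = 22);
  translate([309, 286, 0]) cylinder(h = 380, r = 22);
}
translate([470, 946, 0]) {
  translate([0, 0, 380]) cube([331, 308, 30]);
  translate([22, 22, 0]) cylinder(h = 380, r = 22);
  translate([309, 22, 0]) cylinder(h = 380, r = 22);
  translate([22, 286, 0]) cylinder(h = 380, r = 22);
  translate([309, 286, 0]) cylinder(h = 380, r = 22);
}
translate([-631, 169, 0]) {
  translate([0, 0, 380]) cube([331, 308, 30]);
  translate([22, 22, 0]) cylinder(h = 380, r = 22);
  translate([309, 22, 0]) cylinder(h = 380, r = 22);
  translate([22, 286, 0]) cylinder(h = 380, r = 22);
  translate([309, 286, 0]) cylinder(h = 380, r = 22);
}
translate([1571, 169, 0]) {
  translate([0, 0, 380]) cube([331, 308, 30]);
  translate([22, 22, 0]) cylinder(h = 380, r = 22);
  translate([309, 22, 0]) cylinder(h = 380, r = 22);
  translate([22, 286, 0]) cylinder(h = 380, r = 22);
  translate([309, 286, 0]) cylinder(h = 380, r = 22);
}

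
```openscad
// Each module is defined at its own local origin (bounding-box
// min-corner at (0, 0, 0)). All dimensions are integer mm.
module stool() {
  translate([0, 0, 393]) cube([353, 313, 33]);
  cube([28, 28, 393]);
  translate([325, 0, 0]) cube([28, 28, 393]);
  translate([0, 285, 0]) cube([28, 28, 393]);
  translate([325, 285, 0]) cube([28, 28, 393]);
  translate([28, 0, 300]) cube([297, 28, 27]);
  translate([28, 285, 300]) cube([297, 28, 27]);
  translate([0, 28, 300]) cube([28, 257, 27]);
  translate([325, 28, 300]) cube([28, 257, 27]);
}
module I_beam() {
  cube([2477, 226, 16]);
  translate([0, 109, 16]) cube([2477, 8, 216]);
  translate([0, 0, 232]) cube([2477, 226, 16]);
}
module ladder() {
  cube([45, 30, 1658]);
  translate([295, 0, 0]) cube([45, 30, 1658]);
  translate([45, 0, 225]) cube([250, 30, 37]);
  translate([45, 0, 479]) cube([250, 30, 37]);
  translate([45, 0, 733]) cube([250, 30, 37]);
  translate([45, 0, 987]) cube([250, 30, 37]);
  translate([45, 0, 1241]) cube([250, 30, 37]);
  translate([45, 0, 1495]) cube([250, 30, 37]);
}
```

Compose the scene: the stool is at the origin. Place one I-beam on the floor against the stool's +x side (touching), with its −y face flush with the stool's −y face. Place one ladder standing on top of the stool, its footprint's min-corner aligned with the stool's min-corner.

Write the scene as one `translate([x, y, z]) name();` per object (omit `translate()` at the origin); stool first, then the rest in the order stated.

stool();
translate([353, 0, 0]) I_beam();
translate([0, 0, 426]) ladder();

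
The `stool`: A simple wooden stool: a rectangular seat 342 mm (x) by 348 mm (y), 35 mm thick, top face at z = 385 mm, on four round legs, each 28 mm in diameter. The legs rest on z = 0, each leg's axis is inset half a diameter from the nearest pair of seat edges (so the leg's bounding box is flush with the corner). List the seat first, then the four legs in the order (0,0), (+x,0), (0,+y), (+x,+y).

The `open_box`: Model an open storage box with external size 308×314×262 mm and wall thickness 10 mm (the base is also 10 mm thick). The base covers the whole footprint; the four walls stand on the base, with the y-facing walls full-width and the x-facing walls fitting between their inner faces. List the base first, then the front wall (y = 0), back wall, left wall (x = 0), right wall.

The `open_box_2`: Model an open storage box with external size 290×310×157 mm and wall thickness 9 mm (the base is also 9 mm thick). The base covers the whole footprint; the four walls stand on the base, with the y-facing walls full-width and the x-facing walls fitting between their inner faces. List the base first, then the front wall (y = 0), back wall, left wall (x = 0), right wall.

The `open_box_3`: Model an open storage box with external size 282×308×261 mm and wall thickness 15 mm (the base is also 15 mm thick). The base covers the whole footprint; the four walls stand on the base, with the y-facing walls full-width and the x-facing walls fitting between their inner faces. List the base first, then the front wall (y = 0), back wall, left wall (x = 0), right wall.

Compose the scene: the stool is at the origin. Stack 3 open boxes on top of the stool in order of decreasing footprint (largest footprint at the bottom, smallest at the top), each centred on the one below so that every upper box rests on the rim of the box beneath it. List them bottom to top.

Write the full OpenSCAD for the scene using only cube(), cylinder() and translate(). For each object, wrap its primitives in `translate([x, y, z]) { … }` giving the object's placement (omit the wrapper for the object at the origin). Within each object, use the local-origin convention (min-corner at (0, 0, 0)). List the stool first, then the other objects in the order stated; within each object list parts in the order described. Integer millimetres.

translate([0, 0, 350]) cube([342, 348, 35]);
translate([14, 14, 0]) cylinder(h = 350, r = 14);
translate([328, 14, 0]) cylinder(h = 350, r = 14);
translate([14, 334, 0]) cylinder(h = 350, r = 14);
translate([328, 334, 0]) cylinder(h = 350, r = 14);
translate([17, 17, 385]) {
  cube([308, 314, 10]);
  translate([0, 0, 10]) cube([308, 10, 252]);
  translate([0, 304, 10]) cube([308, 10, 252]);
  translate([0, 10, 10]) cube([10, 294, 252]);
  translate([298, 10, 10]) cube([10, 294, 252]);
}
translate([26, 19, 647]) {
  cube([290, 310, 9]);
  translate([0, 0, 9]) cube([290, 9, 148]);
  translate([0, 301, 9]) cube([290, 9, 148]);
  translate([0, 9, 9]) cube([9, 292, 148]);
  translate([281, 9, 9]) cube([9, 292, 148]);
}
translate([30, 20, 804]) {
  cube([282, 308, 15]);
  translate([0, 0, 15]) cube([282, 15, 246]);
  translate([0, 293, 15]) cube([282, 15, 246]);
  translate([0, 15, 15]) cube([15, 278, 246]);
  translate([267, 15, 15]) cube([15, 278, 246]);
}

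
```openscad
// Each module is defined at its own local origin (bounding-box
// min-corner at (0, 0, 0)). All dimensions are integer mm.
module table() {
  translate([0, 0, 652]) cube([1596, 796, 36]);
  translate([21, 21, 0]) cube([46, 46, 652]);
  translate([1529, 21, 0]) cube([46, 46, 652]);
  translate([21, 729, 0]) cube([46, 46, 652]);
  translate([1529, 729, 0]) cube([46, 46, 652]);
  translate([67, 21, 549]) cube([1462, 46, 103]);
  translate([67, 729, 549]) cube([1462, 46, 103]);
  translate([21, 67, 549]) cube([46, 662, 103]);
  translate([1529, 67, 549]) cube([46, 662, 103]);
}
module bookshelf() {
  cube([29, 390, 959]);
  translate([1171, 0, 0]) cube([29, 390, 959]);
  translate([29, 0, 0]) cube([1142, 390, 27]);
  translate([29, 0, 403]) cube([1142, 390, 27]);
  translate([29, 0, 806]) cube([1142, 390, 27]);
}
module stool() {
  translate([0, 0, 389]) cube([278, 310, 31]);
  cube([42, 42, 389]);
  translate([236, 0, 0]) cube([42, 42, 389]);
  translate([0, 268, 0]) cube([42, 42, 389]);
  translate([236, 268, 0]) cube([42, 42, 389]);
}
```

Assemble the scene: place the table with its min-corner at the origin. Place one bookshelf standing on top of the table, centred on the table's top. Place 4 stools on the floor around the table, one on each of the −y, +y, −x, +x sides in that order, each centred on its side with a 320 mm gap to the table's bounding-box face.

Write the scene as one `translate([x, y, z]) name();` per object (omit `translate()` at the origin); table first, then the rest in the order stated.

table();
translate([198, 203, 688]) bookshelf();
translate([659, -630, 0]) stool();
translate([659, 1116, 0]) stool();
translate([-598, 243, 0]) stool();
translate([1916, 243, 0]) stool();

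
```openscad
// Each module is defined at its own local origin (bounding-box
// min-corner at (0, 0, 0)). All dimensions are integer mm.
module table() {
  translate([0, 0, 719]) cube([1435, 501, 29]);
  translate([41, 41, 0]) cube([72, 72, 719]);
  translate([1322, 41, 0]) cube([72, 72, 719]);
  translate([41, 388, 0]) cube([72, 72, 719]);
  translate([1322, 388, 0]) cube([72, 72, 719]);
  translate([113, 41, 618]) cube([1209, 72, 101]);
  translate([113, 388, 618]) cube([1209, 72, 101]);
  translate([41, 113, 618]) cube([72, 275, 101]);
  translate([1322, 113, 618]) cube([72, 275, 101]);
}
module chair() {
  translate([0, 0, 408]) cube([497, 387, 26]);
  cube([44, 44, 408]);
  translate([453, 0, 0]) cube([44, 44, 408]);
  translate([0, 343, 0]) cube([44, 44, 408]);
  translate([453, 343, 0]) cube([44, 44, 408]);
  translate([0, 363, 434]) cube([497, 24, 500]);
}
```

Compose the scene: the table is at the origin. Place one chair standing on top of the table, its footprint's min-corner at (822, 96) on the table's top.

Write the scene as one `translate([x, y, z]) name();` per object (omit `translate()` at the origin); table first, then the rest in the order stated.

table();
translate([822, 96, 748]) chair();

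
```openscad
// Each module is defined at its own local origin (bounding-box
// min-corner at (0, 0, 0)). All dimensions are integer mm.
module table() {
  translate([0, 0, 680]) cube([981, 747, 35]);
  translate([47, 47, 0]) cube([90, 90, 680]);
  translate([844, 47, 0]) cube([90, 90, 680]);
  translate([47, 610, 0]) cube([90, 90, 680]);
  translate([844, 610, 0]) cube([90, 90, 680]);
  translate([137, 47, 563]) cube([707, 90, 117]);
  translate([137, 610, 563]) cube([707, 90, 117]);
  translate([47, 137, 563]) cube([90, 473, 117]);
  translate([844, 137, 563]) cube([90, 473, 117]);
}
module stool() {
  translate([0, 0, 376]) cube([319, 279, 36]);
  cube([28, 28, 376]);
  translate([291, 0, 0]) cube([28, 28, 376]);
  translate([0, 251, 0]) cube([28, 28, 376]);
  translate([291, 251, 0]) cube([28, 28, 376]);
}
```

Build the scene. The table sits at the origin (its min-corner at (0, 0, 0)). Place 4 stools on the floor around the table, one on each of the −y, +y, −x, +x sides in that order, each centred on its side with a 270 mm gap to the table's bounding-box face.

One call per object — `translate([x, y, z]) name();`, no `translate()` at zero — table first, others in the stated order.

table();
translate([331, -549, 0]) stool();
translate([331, 1017, 0]) stool();
translate([-589, 234, 0]) stool();
translate([1251, 234, 0]) stool();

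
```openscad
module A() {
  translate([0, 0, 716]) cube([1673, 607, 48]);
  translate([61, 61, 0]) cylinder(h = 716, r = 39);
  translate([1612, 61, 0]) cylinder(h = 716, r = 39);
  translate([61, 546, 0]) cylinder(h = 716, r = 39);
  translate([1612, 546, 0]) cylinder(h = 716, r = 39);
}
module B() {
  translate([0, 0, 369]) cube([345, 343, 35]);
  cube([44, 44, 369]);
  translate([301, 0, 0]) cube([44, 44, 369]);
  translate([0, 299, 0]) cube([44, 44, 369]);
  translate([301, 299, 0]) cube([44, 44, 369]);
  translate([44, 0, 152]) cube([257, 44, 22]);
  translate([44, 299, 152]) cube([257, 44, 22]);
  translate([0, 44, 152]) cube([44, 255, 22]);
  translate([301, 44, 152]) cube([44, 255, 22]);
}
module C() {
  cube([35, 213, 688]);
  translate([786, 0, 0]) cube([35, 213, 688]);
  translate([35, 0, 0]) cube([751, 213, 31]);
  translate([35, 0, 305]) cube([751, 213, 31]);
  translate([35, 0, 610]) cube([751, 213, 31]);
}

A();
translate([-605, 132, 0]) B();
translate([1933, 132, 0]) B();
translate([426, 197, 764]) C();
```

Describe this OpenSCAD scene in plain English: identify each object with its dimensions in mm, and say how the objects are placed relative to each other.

A is a rectangular dining table. The top is 1673×607×48 mm with its upper surface at z = 764 mm. It stands on four round legs of 78 mm diameter, each leg's bounding box inset 22 mm from the nearest pair of top edges, running from the floor to the underside of the top.

B is a simple wooden stool: a rectangular seat 345 mm (x) by 343 mm (y), 35 mm thick, top face at z = 404 mm, on four square legs, each 44×44 mm in cross-section. The legs rest on z = 0, each flush with a corner of the seat. Four stretchers, 44 mm wide and 22 mm tall, connect adjacent legs with their undersides at z = 152 mm, each running between the inner faces of the legs it joins and aligned with the legs' outer faces on the other axis.

C is a bookshelf 821 mm wide overall, 213 mm deep and 688 mm tall. The two sides are 35 mm thick vertical panels. 3 horizontal shelves of 31 mm thickness span between the inner faces of the sides; the lowest shelf sits on the floor and shelves are stacked with a clear vertical gap of 274 mm between each pair.

Two stools sit around the table at the −x, +x sides. The bookshelf is on top of the table, centred.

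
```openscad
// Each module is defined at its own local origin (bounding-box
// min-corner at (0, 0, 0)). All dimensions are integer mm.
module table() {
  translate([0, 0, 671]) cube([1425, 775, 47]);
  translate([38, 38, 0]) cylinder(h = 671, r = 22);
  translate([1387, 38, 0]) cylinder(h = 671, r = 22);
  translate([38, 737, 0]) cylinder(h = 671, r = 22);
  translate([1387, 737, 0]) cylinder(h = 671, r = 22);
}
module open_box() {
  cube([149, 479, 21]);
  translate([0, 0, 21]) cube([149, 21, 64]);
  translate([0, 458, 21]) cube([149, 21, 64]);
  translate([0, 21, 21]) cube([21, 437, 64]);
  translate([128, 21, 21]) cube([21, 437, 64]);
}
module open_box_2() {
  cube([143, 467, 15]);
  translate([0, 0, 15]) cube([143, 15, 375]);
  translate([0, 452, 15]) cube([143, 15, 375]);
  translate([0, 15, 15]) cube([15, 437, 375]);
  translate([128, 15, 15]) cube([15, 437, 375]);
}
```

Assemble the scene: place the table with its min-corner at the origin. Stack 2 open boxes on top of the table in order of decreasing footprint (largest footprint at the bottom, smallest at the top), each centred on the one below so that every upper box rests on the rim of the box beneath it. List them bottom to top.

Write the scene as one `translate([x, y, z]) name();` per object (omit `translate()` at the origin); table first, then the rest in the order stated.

table();
translate([638, 148, 718]) open_box();
translate([641, 154, 803]) open_box_2();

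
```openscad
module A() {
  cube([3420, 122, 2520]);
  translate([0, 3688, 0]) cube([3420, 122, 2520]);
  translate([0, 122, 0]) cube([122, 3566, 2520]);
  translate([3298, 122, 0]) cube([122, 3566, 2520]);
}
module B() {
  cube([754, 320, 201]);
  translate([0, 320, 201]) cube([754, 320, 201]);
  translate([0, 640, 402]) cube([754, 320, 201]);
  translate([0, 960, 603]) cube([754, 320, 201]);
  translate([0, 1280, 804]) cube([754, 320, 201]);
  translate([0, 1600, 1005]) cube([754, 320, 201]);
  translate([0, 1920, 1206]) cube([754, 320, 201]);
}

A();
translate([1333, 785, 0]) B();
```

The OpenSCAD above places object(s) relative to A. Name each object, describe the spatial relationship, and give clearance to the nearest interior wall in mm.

A is a house frame. B is a staircase. The staircase sits inside the house frame, centred. The clearance to the nearest interior wall is 663 mm.

Clearances: x = 1211, y = 663; minimum 663 mm.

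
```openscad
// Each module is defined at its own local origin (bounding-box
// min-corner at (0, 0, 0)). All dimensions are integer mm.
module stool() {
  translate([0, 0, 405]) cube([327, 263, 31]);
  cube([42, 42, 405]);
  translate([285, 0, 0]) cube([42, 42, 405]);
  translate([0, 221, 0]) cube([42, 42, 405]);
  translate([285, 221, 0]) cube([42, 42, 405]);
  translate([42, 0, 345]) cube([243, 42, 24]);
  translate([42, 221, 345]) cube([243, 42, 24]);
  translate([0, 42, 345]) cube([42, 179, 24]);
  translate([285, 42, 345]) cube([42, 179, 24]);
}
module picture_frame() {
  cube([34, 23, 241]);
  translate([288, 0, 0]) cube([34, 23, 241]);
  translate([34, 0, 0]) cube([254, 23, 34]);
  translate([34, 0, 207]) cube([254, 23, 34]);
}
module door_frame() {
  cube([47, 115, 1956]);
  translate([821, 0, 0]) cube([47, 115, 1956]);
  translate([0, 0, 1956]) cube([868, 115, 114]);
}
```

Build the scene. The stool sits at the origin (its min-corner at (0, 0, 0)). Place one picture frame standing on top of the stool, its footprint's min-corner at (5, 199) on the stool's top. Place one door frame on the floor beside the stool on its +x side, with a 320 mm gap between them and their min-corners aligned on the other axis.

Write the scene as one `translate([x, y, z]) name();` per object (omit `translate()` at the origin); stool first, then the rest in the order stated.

stool();
translate([5, 199, 436]) picture_frame();
translate([647, 0, 0]) door_frame();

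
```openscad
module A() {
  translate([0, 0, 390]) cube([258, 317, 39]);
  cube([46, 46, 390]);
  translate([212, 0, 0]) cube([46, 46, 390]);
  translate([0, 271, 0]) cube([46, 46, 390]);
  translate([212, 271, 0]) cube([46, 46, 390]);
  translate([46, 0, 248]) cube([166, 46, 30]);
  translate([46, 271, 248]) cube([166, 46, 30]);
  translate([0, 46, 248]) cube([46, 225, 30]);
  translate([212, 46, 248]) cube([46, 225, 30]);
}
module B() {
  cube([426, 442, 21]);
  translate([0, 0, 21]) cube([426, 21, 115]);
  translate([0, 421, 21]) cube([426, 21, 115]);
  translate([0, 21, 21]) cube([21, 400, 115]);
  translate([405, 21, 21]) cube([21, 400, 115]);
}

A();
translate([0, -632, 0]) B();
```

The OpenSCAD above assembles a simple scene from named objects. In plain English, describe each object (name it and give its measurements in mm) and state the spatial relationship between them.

A is a simple wooden stool: a rectangular seat 258 mm (x) by 317 mm (y), 39 mm thick, top face at z = 429 mm, on four square legs, each 46×46 mm in cross-section. The legs rest on z = 0, each flush with a corner of the seat. Four stretchers, 46 mm wide and 30 mm tall, connect adjacent legs with their undersides at z = 248 mm, each running between the inner faces of the legs it joins and aligned with the legs' outer faces on the other axis.

B is an open-topped rectangular box: outside dimensions 426×442×136 mm, with a uniform wall and base thickness of 21 mm. The base is a full 426×442 slab on the floor; four walls sit on top of the base. The front and back walls (the −y and +y sides) span the full width; the two side walls fit between them.

The open box is on the floor beside the stool on its −y side.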